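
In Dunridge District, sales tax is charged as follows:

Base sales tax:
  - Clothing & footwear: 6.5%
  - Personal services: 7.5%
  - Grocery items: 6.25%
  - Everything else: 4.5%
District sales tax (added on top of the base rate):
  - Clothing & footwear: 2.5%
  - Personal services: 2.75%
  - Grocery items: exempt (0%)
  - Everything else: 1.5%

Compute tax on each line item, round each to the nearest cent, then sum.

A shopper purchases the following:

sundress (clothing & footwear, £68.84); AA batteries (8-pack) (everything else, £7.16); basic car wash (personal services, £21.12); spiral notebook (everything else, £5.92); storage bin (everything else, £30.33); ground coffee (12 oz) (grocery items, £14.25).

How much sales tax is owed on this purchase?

Sundress £68.84: clothing & footwear → 6.5% + 2.5% district = 9% → £6.20
AA batteries (8-pack) £7.16: everything else → 4.5% + 1.5% district = 6% → £0.43
Basic car wash £21.12: personal services → 7.5% + 2.75% district = 10.25% → £2.16
Spiral notebook £5.92: everything else → 4.5% + 1.5% district = 6% → £0.36
Storage bin £30.33: everything else → 4.5% + 1.5% district = 6% → £1.82
Ground coffee (12 oz) £14.25: grocery items → 6.25% + 0% district = 6.25% → £0.89
Total tax = £6.20 + £0.43 + £2.16 + £0.36 + £1.82 + £0.89 = £11.86

£11.86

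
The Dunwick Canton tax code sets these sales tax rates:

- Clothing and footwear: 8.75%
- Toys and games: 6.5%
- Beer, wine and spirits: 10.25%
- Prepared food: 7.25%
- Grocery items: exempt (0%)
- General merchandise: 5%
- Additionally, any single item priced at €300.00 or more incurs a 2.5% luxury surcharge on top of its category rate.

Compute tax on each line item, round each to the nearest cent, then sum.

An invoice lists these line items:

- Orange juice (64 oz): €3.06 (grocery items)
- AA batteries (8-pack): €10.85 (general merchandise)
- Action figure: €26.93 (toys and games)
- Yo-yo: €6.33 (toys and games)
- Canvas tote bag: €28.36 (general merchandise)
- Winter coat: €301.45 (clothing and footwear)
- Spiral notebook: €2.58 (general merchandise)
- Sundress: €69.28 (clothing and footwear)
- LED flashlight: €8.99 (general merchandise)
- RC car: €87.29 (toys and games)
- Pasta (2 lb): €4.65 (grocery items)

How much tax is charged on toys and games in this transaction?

Action figure €26.93: toys and games → 6.5% → €1.75
Yo-yo €6.33: toys and games → 6.5% → €0.41
RC car €87.29: toys and games → 6.5% → €5.67
Tax on toys and games = €1.75 + €0.41 + €5.67 = €7.83

€7.83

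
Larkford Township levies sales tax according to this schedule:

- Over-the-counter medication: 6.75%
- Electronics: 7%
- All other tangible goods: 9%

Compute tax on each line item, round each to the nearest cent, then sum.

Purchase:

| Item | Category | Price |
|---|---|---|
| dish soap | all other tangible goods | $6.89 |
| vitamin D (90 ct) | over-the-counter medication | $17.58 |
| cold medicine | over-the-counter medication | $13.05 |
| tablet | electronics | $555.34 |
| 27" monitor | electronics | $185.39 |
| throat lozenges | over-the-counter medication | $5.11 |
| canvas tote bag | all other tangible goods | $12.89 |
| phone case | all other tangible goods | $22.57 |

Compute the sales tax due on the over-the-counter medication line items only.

$2.41

Vitamin D (90 ct) $17.58: over-the-counter medication → 6.75% → $1.19
Cold medicine $13.05: over-the-counter medication → 6.75% → $0.88
Throat lozenges $5.11: over-the-counter medication → 6.75% → $0.34
Tax on over-the-counter medication = $1.19 + $0.88 + $0.34 = $2.41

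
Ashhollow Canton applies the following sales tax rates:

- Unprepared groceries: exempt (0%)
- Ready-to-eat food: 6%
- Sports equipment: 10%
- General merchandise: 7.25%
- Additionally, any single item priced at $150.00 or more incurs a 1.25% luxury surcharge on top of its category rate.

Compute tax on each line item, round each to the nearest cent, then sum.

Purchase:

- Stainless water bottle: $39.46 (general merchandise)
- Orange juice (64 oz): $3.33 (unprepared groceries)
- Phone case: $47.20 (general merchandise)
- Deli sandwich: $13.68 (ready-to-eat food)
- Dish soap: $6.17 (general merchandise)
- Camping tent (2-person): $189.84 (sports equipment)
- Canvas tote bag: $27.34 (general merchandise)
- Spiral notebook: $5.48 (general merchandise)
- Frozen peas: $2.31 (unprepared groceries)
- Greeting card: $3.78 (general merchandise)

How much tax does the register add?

Stainless water bottle $39.46: general merchandise → 7.25% → $2.86
Orange juice (64 oz) $3.33: unprepared groceries → 0% → $0.00
Phone case $47.20: general merchandise → 7.25% → $3.42
Deli sandwich $13.68: ready-to-eat food → 6% → $0.82
Dish soap $6.17: general merchandise → 7.25% → $0.45
Camping tent (2-person) $189.84: sports equipment → 10% + 1.25% surcharge = 11.25% → $21.36
Canvas tote bag $27.34: general merchandise → 7.25% → $1.98
Spiral notebook $5.48: general merchandise → 7.25% → $0.40
Frozen peas $2.31: unprepared groceries → 0% → $0.00
Greeting card $3.78: general merchandise → 7.25% → $0.27
Total tax = $2.86 + $3.42 + $0.82 + $0.45 + $21.36 + $1.98 + $0.40 + $0.27 = $31.56

$31.56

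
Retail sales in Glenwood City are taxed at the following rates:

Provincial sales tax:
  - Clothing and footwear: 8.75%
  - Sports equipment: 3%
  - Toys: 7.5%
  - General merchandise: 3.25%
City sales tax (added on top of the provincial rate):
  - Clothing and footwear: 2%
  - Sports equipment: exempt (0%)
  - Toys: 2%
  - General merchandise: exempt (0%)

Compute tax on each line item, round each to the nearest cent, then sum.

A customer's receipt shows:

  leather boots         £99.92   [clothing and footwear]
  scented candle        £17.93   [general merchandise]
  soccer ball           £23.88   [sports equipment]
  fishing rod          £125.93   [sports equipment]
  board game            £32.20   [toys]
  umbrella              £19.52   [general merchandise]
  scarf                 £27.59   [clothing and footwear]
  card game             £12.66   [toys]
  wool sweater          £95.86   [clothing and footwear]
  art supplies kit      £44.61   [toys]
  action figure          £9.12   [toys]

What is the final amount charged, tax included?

Leather boots £99.92: clothing and footwear → 8.75% + 2% city = 10.75% → £10.74
Scented candle £17.93: general merchandise → 3.25% + 0% city = 3.25% → £0.58
Soccer ball £23.88: sports equipment → 3% + 0% city = 3% → £0.72
Fishing rod £125.93: sports equipment → 3% + 0% city = 3% → £3.78
Board game £32.20: toys → 7.5% + 2% city = 9.5% → £3.06
Umbrella £19.52: general merchandise → 3.25% + 0% city = 3.25% → £0.63
Scarf £27.59: clothing and footwear → 8.75% + 2% city = 10.75% → £2.97
Card game £12.66: toys → 7.5% + 2% city = 9.5% → £1.20
Wool sweater £95.86: clothing and footwear → 8.75% + 2% city = 10.75% → £10.30
Art supplies kit £44.61: toys → 7.5% + 2% city = 9.5% → £4.24
Action figure £9.12: toys → 7.5% + 2% city = 9.5% → £0.87
Subtotal = £509.22; tax = £39.09; total due = £548.31

£548.31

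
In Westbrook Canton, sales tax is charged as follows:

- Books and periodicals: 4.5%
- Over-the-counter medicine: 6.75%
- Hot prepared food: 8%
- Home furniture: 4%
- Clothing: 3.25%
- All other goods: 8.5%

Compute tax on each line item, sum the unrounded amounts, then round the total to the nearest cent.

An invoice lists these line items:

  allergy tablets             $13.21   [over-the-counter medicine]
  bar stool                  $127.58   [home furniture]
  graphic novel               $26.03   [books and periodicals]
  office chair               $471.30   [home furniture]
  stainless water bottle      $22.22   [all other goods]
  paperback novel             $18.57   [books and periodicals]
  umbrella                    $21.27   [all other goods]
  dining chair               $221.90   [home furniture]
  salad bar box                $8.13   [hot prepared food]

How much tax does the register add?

Allergy tablets $13.21: over-the-counter medicine → 6.75% → $0.891675
Bar stool $127.58: home furniture → 4% → $5.1032
Graphic novel $26.03: books and periodicals → 4.5% → $1.17135
Office chair $471.30: home furniture → 4% → $18.852
Stainless water bottle $22.22: all other goods → 8.5% → $1.8887
Paperback novel $18.57: books and periodicals → 4.5% → $0.83565
Umbrella $21.27: all other goods → 8.5% → $1.80795
Dining chair $221.90: home furniture → 4% → $8.876
Salad bar box $8.13: hot prepared food → 8% → $0.6504
Unrounded tax sum = $40.076925 → $40.08

$40.08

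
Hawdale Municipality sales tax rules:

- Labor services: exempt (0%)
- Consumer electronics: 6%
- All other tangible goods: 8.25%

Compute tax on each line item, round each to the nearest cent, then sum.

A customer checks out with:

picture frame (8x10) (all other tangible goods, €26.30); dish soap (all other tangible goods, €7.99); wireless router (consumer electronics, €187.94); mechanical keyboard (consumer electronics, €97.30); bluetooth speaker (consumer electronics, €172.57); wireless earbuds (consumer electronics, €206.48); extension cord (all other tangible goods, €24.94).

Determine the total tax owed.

Picture frame (8x10) €26.30: all other tangible goods → 8.25% → €2.17
Dish soap €7.99: all other tangible goods → 8.25% → €0.66
Wireless router €187.94: consumer electronics → 6% → €11.28
Mechanical keyboard €97.30: consumer electronics → 6% → €5.84
Bluetooth speaker €172.57: consumer electronics → 6% → €10.35
Wireless earbuds €206.48: consumer electronics → 6% → €12.39
Extension cord €24.94: all other tangible goods → 8.25% → €2.06
Total tax = €2.17 + €0.66 + €11.28 + €5.84 + €10.35 + €12.39 + €2.06 = €44.75

€44.75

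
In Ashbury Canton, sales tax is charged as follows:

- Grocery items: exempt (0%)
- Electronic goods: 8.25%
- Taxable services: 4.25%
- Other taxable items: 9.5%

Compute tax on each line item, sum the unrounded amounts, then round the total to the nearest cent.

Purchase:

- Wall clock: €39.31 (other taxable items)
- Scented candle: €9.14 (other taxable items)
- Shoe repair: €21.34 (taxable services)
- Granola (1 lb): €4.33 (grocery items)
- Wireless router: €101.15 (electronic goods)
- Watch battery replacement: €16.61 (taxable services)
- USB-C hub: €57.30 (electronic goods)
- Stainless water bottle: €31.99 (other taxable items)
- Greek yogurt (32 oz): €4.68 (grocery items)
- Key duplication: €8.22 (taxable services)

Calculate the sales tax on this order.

Wall clock €39.31: other taxable items → 9.5% → €3.73445
Scented candle €9.14: other taxable items → 9.5% → €0.8683
Shoe repair €21.34: taxable services → 4.25% → €0.90695
Granola (1 lb) €4.33: grocery items → 0% → €0.00
Wireless router €101.15: electronic goods → 8.25% → €8.344875
Watch battery replacement €16.61: taxable services → 4.25% → €0.705925
USB-C hub €57.30: electronic goods → 8.25% → €4.72725
Stainless water bottle €31.99: other taxable items → 9.5% → €3.03905
Greek yogurt (32 oz) €4.68: grocery items → 0% → €0.00
Key duplication €8.22: taxable services → 4.25% → €0.34935
Unrounded tax sum = €22.67615 → €22.68

€22.68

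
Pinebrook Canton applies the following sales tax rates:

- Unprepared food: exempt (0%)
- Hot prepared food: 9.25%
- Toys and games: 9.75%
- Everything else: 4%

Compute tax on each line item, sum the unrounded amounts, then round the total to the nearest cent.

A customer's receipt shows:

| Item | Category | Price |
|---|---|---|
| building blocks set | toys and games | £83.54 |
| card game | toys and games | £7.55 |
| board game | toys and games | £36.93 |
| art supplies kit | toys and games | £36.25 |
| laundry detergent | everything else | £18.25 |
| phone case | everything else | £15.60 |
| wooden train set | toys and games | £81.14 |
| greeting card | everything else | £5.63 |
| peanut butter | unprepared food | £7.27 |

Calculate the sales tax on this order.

£25.51

Building blocks set £83.54: toys and games → 9.75% → £8.14515
Card game £7.55: toys and games → 9.75% → £0.736125
Board game £36.93: toys and games → 9.75% → £3.600675
Art supplies kit £36.25: toys and games → 9.75% → £3.534375
Laundry detergent £18.25: everything else → 4% → £0.73
Phone case £15.60: everything else → 4% → £0.624
Wooden train set £81.14: toys and games → 9.75% → £7.91115
Greeting card £5.63: everything else → 4% → £0.2252
Peanut butter £7.27: unprepared food → 0% → £0.00
Unrounded tax sum = £25.506675 → £25.51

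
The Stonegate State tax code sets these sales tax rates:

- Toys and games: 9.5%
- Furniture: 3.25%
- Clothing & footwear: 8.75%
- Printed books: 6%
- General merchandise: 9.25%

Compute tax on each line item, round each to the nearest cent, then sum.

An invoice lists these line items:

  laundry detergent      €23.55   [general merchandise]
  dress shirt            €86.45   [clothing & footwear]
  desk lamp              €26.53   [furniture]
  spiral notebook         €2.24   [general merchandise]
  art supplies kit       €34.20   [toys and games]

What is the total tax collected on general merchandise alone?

€2.39

Laundry detergent €23.55: general merchandise → 9.25% → €2.18
Spiral notebook €2.24: general merchandise → 9.25% → €0.21
Tax on general merchandise = €2.18 + €0.21 = €2.39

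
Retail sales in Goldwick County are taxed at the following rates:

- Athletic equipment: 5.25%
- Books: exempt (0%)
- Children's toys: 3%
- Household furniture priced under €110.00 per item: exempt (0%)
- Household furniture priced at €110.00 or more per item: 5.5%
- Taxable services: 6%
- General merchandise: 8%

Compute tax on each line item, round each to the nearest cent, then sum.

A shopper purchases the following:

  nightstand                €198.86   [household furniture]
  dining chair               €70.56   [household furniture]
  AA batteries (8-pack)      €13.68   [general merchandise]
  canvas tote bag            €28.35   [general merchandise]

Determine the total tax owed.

Nightstand €198.86: household furniture, €110.00 or more → 5.5% → €10.94
Dining chair €70.56: household furniture, under €110.00 → 0% → €0.00
AA batteries (8-pack) €13.68: general merchandise → 8% → €1.09
Canvas tote bag €28.35: general merchandise → 8% → €2.27
Total tax = €10.94 + €1.09 + €2.27 = €14.30

€14.30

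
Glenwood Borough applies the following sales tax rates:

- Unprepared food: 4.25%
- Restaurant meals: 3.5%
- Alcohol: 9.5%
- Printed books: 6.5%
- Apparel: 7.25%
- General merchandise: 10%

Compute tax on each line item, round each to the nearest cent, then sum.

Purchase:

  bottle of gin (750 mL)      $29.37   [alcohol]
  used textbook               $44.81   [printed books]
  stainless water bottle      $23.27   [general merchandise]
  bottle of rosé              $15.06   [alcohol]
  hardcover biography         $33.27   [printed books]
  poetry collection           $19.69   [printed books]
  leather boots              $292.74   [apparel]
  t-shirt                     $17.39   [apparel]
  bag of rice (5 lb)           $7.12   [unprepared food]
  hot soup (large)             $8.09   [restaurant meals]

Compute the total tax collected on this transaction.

Bottle of gin (750 mL) $29.37: alcohol → 9.5% → $2.79
Used textbook $44.81: printed books → 6.5% → $2.91
Stainless water bottle $23.27: general merchandise → 10% → $2.33
Bottle of rosé $15.06: alcohol → 9.5% → $1.43
Hardcover biography $33.27: printed books → 6.5% → $2.16
Poetry collection $19.69: printed books → 6.5% → $1.28
Leather boots $292.74: apparel → 7.25% → $21.22
T-shirt $17.39: apparel → 7.25% → $1.26
Bag of rice (5 lb) $7.12: unprepared food → 4.25% → $0.30
Hot soup (large) $8.09: restaurant meals → 3.5% → $0.28
Total tax = $2.79 + $2.91 + $2.33 + $1.43 + $2.16 + $1.28 + $21.22 + $1.26 + $0.30 + $0.28 = $35.96

$35.96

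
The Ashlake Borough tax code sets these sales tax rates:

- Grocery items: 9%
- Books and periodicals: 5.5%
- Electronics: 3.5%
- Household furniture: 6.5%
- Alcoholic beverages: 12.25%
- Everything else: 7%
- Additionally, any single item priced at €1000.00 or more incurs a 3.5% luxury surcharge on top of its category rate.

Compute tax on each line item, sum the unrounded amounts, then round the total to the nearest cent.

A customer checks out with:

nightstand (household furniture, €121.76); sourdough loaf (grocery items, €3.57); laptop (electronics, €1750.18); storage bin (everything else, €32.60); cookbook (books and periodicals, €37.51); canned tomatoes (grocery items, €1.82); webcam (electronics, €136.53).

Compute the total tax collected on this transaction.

Nightstand €121.76: household furniture → 6.5% → €7.9144
Sourdough loaf €3.57: grocery items → 9% → €0.3213
Laptop €1750.18: electronics → 3.5% + 3.5% surcharge = 7% → €122.5126
Storage bin €32.60: everything else → 7% → €2.282
Cookbook €37.51: books and periodicals → 5.5% → €2.06305
Canned tomatoes €1.82: grocery items → 9% → €0.1638
Webcam €136.53: electronics → 3.5% → €4.77855
Unrounded tax sum = €140.0357 → €140.04

€140.04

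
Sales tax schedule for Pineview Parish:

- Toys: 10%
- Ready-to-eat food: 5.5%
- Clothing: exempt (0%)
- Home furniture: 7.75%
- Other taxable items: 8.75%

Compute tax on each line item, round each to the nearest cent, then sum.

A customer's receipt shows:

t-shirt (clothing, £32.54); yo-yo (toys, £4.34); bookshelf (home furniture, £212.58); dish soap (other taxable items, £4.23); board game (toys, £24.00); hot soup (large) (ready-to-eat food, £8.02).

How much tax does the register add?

£20.11

T-shirt £32.54: clothing → 0% → £0.00
Yo-yo £4.34: toys → 10% → £0.43
Bookshelf £212.58: home furniture → 7.75% → £16.47
Dish soap £4.23: other taxable items → 8.75% → £0.37
Board game £24.00: toys → 10% → £2.40
Hot soup (large) £8.02: ready-to-eat food → 5.5% → £0.44
Total tax = £0.43 + £16.47 + £0.37 + £2.40 + £0.44 = £20.11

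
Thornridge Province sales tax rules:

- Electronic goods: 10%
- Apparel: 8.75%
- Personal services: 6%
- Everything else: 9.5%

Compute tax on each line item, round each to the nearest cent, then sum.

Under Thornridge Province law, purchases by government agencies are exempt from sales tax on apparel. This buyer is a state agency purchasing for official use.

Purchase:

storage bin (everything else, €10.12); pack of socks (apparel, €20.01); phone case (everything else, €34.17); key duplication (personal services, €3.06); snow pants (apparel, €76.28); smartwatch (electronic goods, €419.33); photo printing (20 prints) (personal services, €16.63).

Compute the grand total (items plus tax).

€626.92

Storage bin €10.12: everything else → 9.5% → €0.96
Pack of socks €20.01: apparel, buyer-exempt → 0% → €0.00
Phone case €34.17: everything else → 9.5% → €3.25
Key duplication €3.06: personal services → 6% → €0.18
Snow pants €76.28: apparel, buyer-exempt → 0% → €0.00
Smartwatch €419.33: electronic goods → 10% → €41.93
Photo printing (20 prints) €16.63: personal services → 6% → €1.00
Subtotal = €579.60; tax = €47.32; total due = €626.92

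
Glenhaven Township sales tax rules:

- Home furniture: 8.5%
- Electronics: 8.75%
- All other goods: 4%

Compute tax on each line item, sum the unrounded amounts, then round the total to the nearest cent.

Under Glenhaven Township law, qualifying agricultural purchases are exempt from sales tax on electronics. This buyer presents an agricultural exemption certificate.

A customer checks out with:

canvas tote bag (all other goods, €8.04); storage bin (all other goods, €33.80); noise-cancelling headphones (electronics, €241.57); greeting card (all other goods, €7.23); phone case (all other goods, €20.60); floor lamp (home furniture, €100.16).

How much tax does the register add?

€11.30

Canvas tote bag €8.04: all other goods → 4% → €0.3216
Storage bin €33.80: all other goods → 4% → €1.352
Noise-cancelling headphones €241.57: electronics, buyer-exempt → 0% → €0.00
Greeting card €7.23: all other goods → 4% → €0.2892
Phone case €20.60: all other goods → 4% → €0.824
Floor lamp €100.16: home furniture → 8.5% → €8.5136
Unrounded tax sum = €11.3004 → €11.30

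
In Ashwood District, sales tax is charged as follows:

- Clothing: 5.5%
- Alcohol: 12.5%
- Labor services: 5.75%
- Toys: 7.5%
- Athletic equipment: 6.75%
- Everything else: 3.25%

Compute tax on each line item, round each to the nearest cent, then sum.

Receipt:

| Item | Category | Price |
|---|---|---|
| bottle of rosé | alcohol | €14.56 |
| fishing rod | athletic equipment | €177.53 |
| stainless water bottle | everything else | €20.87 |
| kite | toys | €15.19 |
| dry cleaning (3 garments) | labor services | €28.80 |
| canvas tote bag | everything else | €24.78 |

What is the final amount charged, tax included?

€299.82

Bottle of rosé €14.56: alcohol → 12.5% → €1.82
Fishing rod €177.53: athletic equipment → 6.75% → €11.98
Stainless water bottle €20.87: everything else → 3.25% → €0.68
Kite €15.19: toys → 7.5% → €1.14
Dry cleaning (3 garments) €28.80: labor services → 5.75% → €1.66
Canvas tote bag €24.78: everything else → 3.25% → €0.81
Subtotal = €281.73; tax = €18.09; total due = €299.82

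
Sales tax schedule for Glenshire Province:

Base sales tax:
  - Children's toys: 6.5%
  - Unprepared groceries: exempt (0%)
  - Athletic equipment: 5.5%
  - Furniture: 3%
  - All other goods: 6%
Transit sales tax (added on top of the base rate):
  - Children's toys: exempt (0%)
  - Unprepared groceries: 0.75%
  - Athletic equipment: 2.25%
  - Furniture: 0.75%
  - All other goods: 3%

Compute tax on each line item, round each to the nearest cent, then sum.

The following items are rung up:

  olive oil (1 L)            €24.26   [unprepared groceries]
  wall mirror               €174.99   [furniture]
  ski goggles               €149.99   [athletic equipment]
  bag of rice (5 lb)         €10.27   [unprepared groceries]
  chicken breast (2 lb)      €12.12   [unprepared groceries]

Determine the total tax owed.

Olive oil (1 L) €24.26: unprepared groceries → 0% + 0.75% transit = 0.75% → €0.18
Wall mirror €174.99: furniture → 3% + 0.75% transit = 3.75% → €6.56
Ski goggles €149.99: athletic equipment → 5.5% + 2.25% transit = 7.75% → €11.62
Bag of rice (5 lb) €10.27: unprepared groceries → 0% + 0.75% transit = 0.75% → €0.08
Chicken breast (2 lb) €12.12: unprepared groceries → 0% + 0.75% transit = 0.75% → €0.09
Total tax = €0.18 + €6.56 + €11.62 + €0.08 + €0.09 = €18.53

€18.53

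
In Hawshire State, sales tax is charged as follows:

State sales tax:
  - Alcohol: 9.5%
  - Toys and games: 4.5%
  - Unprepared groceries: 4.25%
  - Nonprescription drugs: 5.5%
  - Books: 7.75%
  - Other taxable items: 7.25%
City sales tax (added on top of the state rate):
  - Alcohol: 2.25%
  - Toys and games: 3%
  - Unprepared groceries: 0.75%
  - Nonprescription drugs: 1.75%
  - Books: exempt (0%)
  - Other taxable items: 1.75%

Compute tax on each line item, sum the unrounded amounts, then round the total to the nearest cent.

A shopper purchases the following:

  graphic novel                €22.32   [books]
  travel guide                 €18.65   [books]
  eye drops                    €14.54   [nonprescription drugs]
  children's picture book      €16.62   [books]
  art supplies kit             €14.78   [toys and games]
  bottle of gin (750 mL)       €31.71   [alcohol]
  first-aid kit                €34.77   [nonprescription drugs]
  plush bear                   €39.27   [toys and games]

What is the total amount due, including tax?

Graphic novel €22.32: books → 7.75% + 0% city = 7.75% → €1.7298
Travel guide €18.65: books → 7.75% + 0% city = 7.75% → €1.445375
Eye drops €14.54: nonprescription drugs → 5.5% + 1.75% city = 7.25% → €1.05415
Children's picture book €16.62: books → 7.75% + 0% city = 7.75% → €1.28805
Art supplies kit €14.78: toys and games → 4.5% + 3% city = 7.5% → €1.1085
Bottle of gin (750 mL) €31.71: alcohol → 9.5% + 2.25% city = 11.75% → €3.725925
First-aid kit €34.77: nonprescription drugs → 5.5% + 1.75% city = 7.25% → €2.520825
Plush bear €39.27: toys and games → 4.5% + 3% city = 7.5% → €2.94525
Subtotal = €192.66; unrounded tax = €15.817875 → €15.82; total due = €208.48

€208.48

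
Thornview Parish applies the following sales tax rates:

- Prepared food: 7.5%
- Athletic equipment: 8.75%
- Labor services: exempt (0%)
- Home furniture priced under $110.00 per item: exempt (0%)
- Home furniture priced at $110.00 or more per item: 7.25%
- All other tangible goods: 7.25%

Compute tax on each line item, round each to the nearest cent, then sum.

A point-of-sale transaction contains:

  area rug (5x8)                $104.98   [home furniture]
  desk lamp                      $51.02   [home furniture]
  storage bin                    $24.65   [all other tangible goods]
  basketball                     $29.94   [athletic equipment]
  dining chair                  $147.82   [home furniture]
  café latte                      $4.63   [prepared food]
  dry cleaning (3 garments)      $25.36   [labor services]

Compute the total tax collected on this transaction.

$15.48

Area rug (5x8) $104.98: home furniture, under $110.00 → 0% → $0.00
Desk lamp $51.02: home furniture, under $110.00 → 0% → $0.00
Storage bin $24.65: all other tangible goods → 7.25% → $1.79
Basketball $29.94: athletic equipment → 8.75% → $2.62
Dining chair $147.82: home furniture, $110.00 or more → 7.25% → $10.72
Café latte $4.63: prepared food → 7.5% → $0.35
Dry cleaning (3 garments) $25.36: labor services → 0% → $0.00
Total tax = $1.79 + $2.62 + $10.72 + $0.35 = $15.48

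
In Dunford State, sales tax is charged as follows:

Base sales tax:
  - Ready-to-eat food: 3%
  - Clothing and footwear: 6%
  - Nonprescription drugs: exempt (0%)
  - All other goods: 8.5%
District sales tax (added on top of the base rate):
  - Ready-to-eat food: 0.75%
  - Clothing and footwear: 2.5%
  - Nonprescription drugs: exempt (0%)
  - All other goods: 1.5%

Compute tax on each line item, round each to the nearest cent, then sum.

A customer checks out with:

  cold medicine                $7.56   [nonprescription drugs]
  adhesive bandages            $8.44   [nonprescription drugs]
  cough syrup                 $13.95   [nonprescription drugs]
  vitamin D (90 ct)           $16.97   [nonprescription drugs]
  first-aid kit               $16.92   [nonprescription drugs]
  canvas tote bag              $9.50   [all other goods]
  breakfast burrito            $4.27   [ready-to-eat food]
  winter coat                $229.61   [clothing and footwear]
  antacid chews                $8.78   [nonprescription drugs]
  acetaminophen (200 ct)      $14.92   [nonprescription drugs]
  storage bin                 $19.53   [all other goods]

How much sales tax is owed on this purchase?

Cold medicine $7.56: nonprescription drugs → 0% + 0% district = 0% → $0.00
Adhesive bandages $8.44: nonprescription drugs → 0% + 0% district = 0% → $0.00
Cough syrup $13.95: nonprescription drugs → 0% + 0% district = 0% → $0.00
Vitamin D (90 ct) $16.97: nonprescription drugs → 0% + 0% district = 0% → $0.00
First-aid kit $16.92: nonprescription drugs → 0% + 0% district = 0% → $0.00
Canvas tote bag $9.50: all other goods → 8.5% + 1.5% district = 10% → $0.95
Breakfast burrito $4.27: ready-to-eat food → 3% + 0.75% district = 3.75% → $0.16
Winter coat $229.61: clothing and footwear → 6% + 2.5% district = 8.5% → $19.52
Antacid chews $8.78: nonprescription drugs → 0% + 0% district = 0% → $0.00
Acetaminophen (200 ct) $14.92: nonprescription drugs → 0% + 0% district = 0% → $0.00
Storage bin $19.53: all other goods → 8.5% + 1.5% district = 10% → $1.95
Total tax = $0.95 + $0.16 + $19.52 + $1.95 = $22.58

$22.58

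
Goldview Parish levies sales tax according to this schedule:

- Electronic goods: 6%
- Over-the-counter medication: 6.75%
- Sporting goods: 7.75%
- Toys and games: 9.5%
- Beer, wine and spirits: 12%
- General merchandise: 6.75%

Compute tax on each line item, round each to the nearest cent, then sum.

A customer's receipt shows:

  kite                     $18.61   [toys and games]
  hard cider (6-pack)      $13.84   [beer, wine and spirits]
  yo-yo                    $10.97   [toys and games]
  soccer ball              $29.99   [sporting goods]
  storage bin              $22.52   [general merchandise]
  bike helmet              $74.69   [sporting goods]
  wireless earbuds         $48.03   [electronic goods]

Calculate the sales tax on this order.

$16.98

Kite $18.61: toys and games → 9.5% → $1.77
Hard cider (6-pack) $13.84: beer, wine and spirits → 12% → $1.66
Yo-yo $10.97: toys and games → 9.5% → $1.04
Soccer ball $29.99: sporting goods → 7.75% → $2.32
Storage bin $22.52: general merchandise → 6.75% → $1.52
Bike helmet $74.69: sporting goods → 7.75% → $5.79
Wireless earbuds $48.03: electronic goods → 6% → $2.88
Total tax = $1.77 + $1.66 + $1.04 + $2.32 + $1.52 + $5.79 + $2.88 = $16.98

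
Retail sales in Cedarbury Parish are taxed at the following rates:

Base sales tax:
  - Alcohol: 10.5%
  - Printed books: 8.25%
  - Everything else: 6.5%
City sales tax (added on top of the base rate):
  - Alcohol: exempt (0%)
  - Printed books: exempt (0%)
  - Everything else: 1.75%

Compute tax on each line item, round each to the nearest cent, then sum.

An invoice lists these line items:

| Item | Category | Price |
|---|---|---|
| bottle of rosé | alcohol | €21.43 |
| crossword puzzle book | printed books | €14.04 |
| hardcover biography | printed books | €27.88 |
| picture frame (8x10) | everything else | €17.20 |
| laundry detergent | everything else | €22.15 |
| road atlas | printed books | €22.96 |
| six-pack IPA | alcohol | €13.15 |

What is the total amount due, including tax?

€151.04

Bottle of rosé €21.43: alcohol → 10.5% + 0% city = 10.5% → €2.25
Crossword puzzle book €14.04: printed books → 8.25% + 0% city = 8.25% → €1.16
Hardcover biography €27.88: printed books → 8.25% + 0% city = 8.25% → €2.30
Picture frame (8x10) €17.20: everything else → 6.5% + 1.75% city = 8.25% → €1.42
Laundry detergent €22.15: everything else → 6.5% + 1.75% city = 8.25% → €1.83
Road atlas €22.96: printed books → 8.25% + 0% city = 8.25% → €1.89
Six-pack IPA €13.15: alcohol → 10.5% + 0% city = 10.5% → €1.38
Subtotal = €138.81; tax = €12.23; total due = €151.04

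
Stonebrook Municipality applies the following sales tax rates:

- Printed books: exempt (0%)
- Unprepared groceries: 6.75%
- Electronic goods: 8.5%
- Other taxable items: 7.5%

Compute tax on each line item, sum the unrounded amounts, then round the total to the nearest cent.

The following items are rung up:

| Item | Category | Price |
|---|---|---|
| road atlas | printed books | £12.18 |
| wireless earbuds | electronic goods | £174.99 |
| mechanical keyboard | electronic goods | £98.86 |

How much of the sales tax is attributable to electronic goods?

Wireless earbuds £174.99: electronic goods → 8.5% → £14.87415
Mechanical keyboard £98.86: electronic goods → 8.5% → £8.4031
Tax on electronic goods: unrounded sum = £23.27725 → £23.28

£23.28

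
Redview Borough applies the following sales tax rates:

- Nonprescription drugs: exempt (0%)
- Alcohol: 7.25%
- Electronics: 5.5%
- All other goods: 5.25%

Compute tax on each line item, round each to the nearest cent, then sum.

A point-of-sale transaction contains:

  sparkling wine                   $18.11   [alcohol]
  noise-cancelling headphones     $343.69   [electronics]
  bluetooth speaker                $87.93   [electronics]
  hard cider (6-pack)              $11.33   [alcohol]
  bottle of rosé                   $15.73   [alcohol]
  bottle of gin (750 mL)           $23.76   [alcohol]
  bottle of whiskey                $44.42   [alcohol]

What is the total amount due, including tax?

$576.92

Sparkling wine $18.11: alcohol → 7.25% → $1.31
Noise-cancelling headphones $343.69: electronics → 5.5% → $18.90
Bluetooth speaker $87.93: electronics → 5.5% → $4.84
Hard cider (6-pack) $11.33: alcohol → 7.25% → $0.82
Bottle of rosé $15.73: alcohol → 7.25% → $1.14
Bottle of gin (750 mL) $23.76: alcohol → 7.25% → $1.72
Bottle of whiskey $44.42: alcohol → 7.25% → $3.22
Subtotal = $544.97; tax = $31.95; total due = $576.92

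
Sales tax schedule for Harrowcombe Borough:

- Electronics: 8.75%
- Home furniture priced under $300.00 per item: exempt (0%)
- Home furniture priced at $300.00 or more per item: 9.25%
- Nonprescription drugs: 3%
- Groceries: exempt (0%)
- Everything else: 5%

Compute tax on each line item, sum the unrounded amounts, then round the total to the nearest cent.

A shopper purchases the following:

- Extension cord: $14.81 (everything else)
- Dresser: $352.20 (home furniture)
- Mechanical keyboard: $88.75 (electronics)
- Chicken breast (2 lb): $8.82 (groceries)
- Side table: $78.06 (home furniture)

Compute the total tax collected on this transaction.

Extension cord $14.81: everything else → 5% → $0.7405
Dresser $352.20: home furniture, $300.00 or more → 9.25% → $32.5785
Mechanical keyboard $88.75: electronics → 8.75% → $7.765625
Chicken breast (2 lb) $8.82: groceries → 0% → $0.00
Side table $78.06: home furniture, under $300.00 → 0% → $0.00
Unrounded tax sum = $41.084625 → $41.08

$41.08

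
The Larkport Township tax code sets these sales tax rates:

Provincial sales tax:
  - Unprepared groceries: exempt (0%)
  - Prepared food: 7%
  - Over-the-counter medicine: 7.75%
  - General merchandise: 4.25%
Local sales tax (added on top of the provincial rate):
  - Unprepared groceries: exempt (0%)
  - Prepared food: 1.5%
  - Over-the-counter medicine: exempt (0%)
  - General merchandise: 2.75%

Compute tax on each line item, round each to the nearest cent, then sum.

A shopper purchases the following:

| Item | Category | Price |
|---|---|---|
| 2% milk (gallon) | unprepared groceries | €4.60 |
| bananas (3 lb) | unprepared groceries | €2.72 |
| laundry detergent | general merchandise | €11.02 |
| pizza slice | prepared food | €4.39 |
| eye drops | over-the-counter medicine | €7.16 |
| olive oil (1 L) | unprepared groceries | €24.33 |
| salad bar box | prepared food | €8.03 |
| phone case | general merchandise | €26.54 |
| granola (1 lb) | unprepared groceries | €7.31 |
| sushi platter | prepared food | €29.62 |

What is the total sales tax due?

2% milk (gallon) €4.60: unprepared groceries → 0% + 0% local = 0% → €0.00
Bananas (3 lb) €2.72: unprepared groceries → 0% + 0% local = 0% → €0.00
Laundry detergent €11.02: general merchandise → 4.25% + 2.75% local = 7% → €0.77
Pizza slice €4.39: prepared food → 7% + 1.5% local = 8.5% → €0.37
Eye drops €7.16: over-the-counter medicine → 7.75% + 0% local = 7.75% → €0.55
Olive oil (1 L) €24.33: unprepared groceries → 0% + 0% local = 0% → €0.00
Salad bar box €8.03: prepared food → 7% + 1.5% local = 8.5% → €0.68
Phone case €26.54: general merchandise → 4.25% + 2.75% local = 7% → €1.86
Granola (1 lb) €7.31: unprepared groceries → 0% + 0% local = 0% → €0.00
Sushi platter €29.62: prepared food → 7% + 1.5% local = 8.5% → €2.52
Total tax = €0.77 + €0.37 + €0.55 + €0.68 + €1.86 + €2.52 = €6.75

€6.75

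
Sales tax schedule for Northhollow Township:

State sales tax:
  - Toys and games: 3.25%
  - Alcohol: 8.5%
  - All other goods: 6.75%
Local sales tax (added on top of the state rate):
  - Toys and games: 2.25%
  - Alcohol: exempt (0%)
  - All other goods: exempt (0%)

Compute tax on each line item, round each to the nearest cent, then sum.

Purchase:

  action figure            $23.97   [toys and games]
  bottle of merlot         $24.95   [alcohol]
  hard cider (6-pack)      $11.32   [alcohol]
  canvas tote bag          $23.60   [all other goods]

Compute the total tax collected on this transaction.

Action figure $23.97: toys and games → 3.25% + 2.25% local = 5.5% → $1.32
Bottle of merlot $24.95: alcohol → 8.5% + 0% local = 8.5% → $2.12
Hard cider (6-pack) $11.32: alcohol → 8.5% + 0% local = 8.5% → $0.96
Canvas tote bag $23.60: all other goods → 6.75% + 0% local = 6.75% → $1.59
Total tax = $1.32 + $2.12 + $0.96 + $1.59 = $5.99

$5.99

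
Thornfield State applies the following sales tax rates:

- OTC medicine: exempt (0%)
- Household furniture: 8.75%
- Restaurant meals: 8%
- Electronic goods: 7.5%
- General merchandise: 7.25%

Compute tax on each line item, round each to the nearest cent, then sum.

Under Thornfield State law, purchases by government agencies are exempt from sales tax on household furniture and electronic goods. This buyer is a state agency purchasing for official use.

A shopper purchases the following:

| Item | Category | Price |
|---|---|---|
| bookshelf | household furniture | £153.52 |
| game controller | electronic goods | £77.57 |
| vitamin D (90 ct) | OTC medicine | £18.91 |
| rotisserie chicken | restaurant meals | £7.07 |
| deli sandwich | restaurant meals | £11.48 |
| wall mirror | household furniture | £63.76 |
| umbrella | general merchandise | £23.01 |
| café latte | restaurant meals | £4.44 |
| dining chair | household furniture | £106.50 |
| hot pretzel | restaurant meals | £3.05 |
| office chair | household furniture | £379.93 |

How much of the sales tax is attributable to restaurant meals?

Rotisserie chicken £7.07: restaurant meals → 8% → £0.57
Deli sandwich £11.48: restaurant meals → 8% → £0.92
Café latte £4.44: restaurant meals → 8% → £0.36
Hot pretzel £3.05: restaurant meals → 8% → £0.24
Tax on restaurant meals = £0.57 + £0.92 + £0.36 + £0.24 = £2.09

£2.09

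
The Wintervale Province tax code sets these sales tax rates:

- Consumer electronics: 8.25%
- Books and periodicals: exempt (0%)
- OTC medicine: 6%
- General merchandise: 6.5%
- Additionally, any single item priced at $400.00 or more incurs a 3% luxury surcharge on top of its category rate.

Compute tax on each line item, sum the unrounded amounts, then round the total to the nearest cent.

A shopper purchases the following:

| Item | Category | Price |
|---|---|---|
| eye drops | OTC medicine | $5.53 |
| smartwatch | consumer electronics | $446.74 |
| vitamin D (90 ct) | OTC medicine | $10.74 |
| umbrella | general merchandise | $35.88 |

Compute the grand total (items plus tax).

$552.46

Eye drops $5.53: OTC medicine → 6% → $0.3318
Smartwatch $446.74: consumer electronics → 8.25% + 3% surcharge = 11.25% → $50.25825
Vitamin D (90 ct) $10.74: OTC medicine → 6% → $0.6444
Umbrella $35.88: general merchandise → 6.5% → $2.3322
Subtotal = $498.89; unrounded tax = $53.56665 → $53.57; total due = $552.46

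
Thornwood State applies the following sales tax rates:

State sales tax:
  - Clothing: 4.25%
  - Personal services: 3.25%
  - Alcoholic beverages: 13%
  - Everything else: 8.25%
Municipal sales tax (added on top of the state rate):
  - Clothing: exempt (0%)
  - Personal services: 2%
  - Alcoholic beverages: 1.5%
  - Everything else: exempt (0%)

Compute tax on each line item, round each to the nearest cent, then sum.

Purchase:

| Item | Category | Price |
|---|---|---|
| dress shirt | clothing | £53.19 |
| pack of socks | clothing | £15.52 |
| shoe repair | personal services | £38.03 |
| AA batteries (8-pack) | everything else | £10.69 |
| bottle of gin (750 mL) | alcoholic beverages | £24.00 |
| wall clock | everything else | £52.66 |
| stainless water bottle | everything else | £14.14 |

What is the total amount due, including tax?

Dress shirt £53.19: clothing → 4.25% + 0% municipal = 4.25% → £2.26
Pack of socks £15.52: clothing → 4.25% + 0% municipal = 4.25% → £0.66
Shoe repair £38.03: personal services → 3.25% + 2% municipal = 5.25% → £2.00
AA batteries (8-pack) £10.69: everything else → 8.25% + 0% municipal = 8.25% → £0.88
Bottle of gin (750 mL) £24.00: alcoholic beverages → 13% + 1.5% municipal = 14.5% → £3.48
Wall clock £52.66: everything else → 8.25% + 0% municipal = 8.25% → £4.34
Stainless water bottle £14.14: everything else → 8.25% + 0% municipal = 8.25% → £1.17
Subtotal = £208.23; tax = £14.79; total due = £223.02

£223.02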